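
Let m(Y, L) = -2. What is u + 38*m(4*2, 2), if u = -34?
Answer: -110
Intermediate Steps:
u + 38*m(4*2, 2) = -34 + 38*(-2) = -34 - 76 = -110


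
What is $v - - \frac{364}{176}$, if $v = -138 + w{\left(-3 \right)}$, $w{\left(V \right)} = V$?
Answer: $- \frac{6113}{44} \approx -138.93$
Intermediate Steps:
$v = -141$ ($v = -138 - 3 = -141$)
$v - - \frac{364}{176} = -141 - - \frac{364}{176} = -141 - \left(-364\right) \frac{1}{176} = -141 - - \frac{91}{44} = -141 + \frac{91}{44} = - \frac{6113}{44}$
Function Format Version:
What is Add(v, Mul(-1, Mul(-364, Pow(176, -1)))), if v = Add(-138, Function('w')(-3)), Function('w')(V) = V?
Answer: Rational(-6113, 44) ≈ -138.93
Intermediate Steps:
v = -141 (v = Add(-138, -3) = -141)
Add(v, Mul(-1, Mul(-364, Pow(176, -1)))) = Add(-141, Mul(-1, Mul(-364, Pow(176, -1)))) = Add(-141, Mul(-1, Mul(-364, Rational(1, 176)))) = Add(-141, Mul(-1, Rational(-91, 44))) = Add(-141, Rational(91, 44)) = Rational(-6113, 44)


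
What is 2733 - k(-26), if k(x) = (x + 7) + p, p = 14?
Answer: 2738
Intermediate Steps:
k(x) = 21 + x (k(x) = (x + 7) + 14 = (7 + x) + 14 = 21 + x)
2733 - k(-26) = 2733 - (21 - 26) = 2733 - 1*(-5) = 2733 + 5 = 2738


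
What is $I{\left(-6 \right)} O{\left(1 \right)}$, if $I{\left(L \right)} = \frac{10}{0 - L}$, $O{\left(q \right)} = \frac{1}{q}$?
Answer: $\frac{5}{3} \approx 1.6667$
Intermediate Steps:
$I{\left(L \right)} = - \frac{10}{L}$ ($I{\left(L \right)} = \frac{10}{\left(-1\right) L} = 10 \left(- \frac{1}{L}\right) = - \frac{10}{L}$)
$I{\left(-6 \right)} O{\left(1 \right)} = \frac{\left(-10\right) \frac{1}{-6}}{1} = \left(-10\right) \left(- \frac{1}{6}\right) 1 = \frac{5}{3} \cdot 1 = \frac{5}{3}$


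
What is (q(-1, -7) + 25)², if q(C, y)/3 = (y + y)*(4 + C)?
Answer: 10201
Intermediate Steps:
q(C, y) = 6*y*(4 + C) (q(C, y) = 3*((y + y)*(4 + C)) = 3*((2*y)*(4 + C)) = 3*(2*y*(4 + C)) = 6*y*(4 + C))
(q(-1, -7) + 25)² = (6*(-7)*(4 - 1) + 25)² = (6*(-7)*3 + 25)² = (-126 + 25)² = (-101)² = 10201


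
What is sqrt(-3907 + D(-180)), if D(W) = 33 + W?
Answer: I*sqrt(4054) ≈ 63.671*I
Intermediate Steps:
sqrt(-3907 + D(-180)) = sqrt(-3907 + (33 - 180)) = sqrt(-3907 - 147) = sqrt(-4054) = I*sqrt(4054)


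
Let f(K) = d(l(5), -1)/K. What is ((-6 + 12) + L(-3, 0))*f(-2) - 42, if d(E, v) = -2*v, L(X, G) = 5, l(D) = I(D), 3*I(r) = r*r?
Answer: -53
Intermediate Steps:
I(r) = r²/3 (I(r) = (r*r)/3 = r²/3)
l(D) = D²/3
f(K) = 2/K (f(K) = (-2*(-1))/K = 2/K)
((-6 + 12) + L(-3, 0))*f(-2) - 42 = ((-6 + 12) + 5)*(2/(-2)) - 42 = (6 + 5)*(2*(-½)) - 42 = 11*(-1) - 42 = -11 - 42 = -53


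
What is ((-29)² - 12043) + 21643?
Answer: 10441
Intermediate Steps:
((-29)² - 12043) + 21643 = (841 - 12043) + 21643 = -11202 + 21643 = 10441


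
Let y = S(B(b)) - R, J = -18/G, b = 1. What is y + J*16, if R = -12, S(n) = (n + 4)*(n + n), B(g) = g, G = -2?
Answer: 166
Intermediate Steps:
S(n) = 2*n*(4 + n) (S(n) = (4 + n)*(2*n) = 2*n*(4 + n))
J = 9 (J = -18/(-2) = -18*(-½) = 9)
y = 22 (y = 2*1*(4 + 1) - 1*(-12) = 2*1*5 + 12 = 10 + 12 = 22)
y + J*16 = 22 + 9*16 = 22 + 144 = 166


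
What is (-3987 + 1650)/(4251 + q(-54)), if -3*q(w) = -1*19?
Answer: -7011/12772 ≈ -0.54893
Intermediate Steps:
q(w) = 19/3 (q(w) = -(-1)*19/3 = -⅓*(-19) = 19/3)
(-3987 + 1650)/(4251 + q(-54)) = (-3987 + 1650)/(4251 + 19/3) = -2337/12772/3 = -2337*3/12772 = -7011/12772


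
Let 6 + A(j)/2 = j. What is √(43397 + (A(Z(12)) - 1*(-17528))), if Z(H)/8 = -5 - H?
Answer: √60641 ≈ 246.25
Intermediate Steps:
Z(H) = -40 - 8*H (Z(H) = 8*(-5 - H) = -40 - 8*H)
A(j) = -12 + 2*j
√(43397 + (A(Z(12)) - 1*(-17528))) = √(43397 + ((-12 + 2*(-40 - 8*12)) - 1*(-17528))) = √(43397 + ((-12 + 2*(-40 - 96)) + 17528)) = √(43397 + ((-12 + 2*(-136)) + 17528)) = √(43397 + ((-12 - 272) + 17528)) = √(43397 + (-284 + 17528)) = √(43397 + 17244) = √60641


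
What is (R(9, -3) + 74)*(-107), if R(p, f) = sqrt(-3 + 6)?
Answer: -7918 - 107*sqrt(3) ≈ -8103.3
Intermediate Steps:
R(p, f) = sqrt(3)
(R(9, -3) + 74)*(-107) = (sqrt(3) + 74)*(-107) = (74 + sqrt(3))*(-107) = -7918 - 107*sqrt(3)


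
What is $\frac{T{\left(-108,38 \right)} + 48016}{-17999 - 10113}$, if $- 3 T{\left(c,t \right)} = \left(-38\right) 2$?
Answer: $- \frac{36031}{21084} \approx -1.7089$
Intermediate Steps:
$T{\left(c,t \right)} = \frac{76}{3}$ ($T{\left(c,t \right)} = - \frac{\left(-38\right) 2}{3} = \left(- \frac{1}{3}\right) \left(-76\right) = \frac{76}{3}$)
$\frac{T{\left(-108,38 \right)} + 48016}{-17999 - 10113} = \frac{\frac{76}{3} + 48016}{-17999 - 10113} = \frac{144124}{3 \left(-28112\right)} = \frac{144124}{3} \left(- \frac{1}{28112}\right) = - \frac{36031}{21084}$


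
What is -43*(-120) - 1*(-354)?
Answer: 5514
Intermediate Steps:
-43*(-120) - 1*(-354) = 5160 + 354 = 5514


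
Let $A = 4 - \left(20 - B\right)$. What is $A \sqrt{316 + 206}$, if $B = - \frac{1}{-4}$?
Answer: $- \frac{189 \sqrt{58}}{4} \approx -359.85$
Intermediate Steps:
$B = \frac{1}{4}$ ($B = \left(-1\right) \left(- \frac{1}{4}\right) = \frac{1}{4} \approx 0.25$)
$A = - \frac{63}{4}$ ($A = 4 - \left(20 - \frac{1}{4}\right) = 4 - \frac{79}{4} = - \frac{63}{4} \approx -15.75$)
$A \sqrt{316 + 206} = - \frac{63 \sqrt{316 + 206}}{4} = - \frac{63 \sqrt{522}}{4} = - \frac{63 \cdot 3 \sqrt{58}}{4} = - \frac{189 \sqrt{58}}{4}$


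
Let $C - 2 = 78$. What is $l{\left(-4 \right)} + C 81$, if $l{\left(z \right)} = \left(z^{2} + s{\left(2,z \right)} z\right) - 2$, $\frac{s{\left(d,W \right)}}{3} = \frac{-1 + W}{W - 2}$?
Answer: $6484$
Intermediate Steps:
$C = 80$ ($C = 2 + 78 = 80$)
$s{\left(d,W \right)} = \frac{3 \left(-1 + W\right)}{-2 + W}$ ($s{\left(d,W \right)} = 3 \frac{-1 + W}{W - 2} = 3 \frac{-1 + W}{-2 + W} = \frac{3 \left(-1 + W\right)}{-2 + W}$)
$l{\left(z \right)} = -2 + z^{2} + \frac{3 z \left(-1 + z\right)}{-2 + z}$ ($l{\left(z \right)} = \left(z^{2} + \frac{3 \left(-1 + z\right)}{-2 + z} z\right) - 2 = \left(z^{2} + \frac{3 z \left(-1 + z\right)}{-2 + z}\right) - 2 = -2 + z^{2} + \frac{3 z \left(-1 + z\right)}{-2 + z}$)
$l{\left(-4 \right)} + C 81 = \frac{4 + \left(-4\right)^{2} + \left(-4\right)^{3} - -20}{-2 - 4} + 80 \cdot 81 = \frac{4 + 16 - 64 + 20}{-6} + 6480 = \left(- \frac{1}{6}\right) \left(-24\right) + 6480 = 4 + 6480 = 6484$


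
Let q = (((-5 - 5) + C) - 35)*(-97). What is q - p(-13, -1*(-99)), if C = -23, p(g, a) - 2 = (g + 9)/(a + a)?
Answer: 652808/99 ≈ 6594.0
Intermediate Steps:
p(g, a) = 2 + (9 + g)/(2*a) (p(g, a) = 2 + (g + 9)/(a + a) = 2 + (9 + g)/((2*a)) = 2 + (9 + g)*(1/(2*a)) = 2 + (9 + g)/(2*a))
q = 6596 (q = (((-5 - 5) - 23) - 35)*(-97) = ((-10 - 23) - 35)*(-97) = (-33 - 35)*(-97) = -68*(-97) = 6596)
q - p(-13, -1*(-99)) = 6596 - (9 - 13 + 4*(-1*(-99)))/(2*((-1*(-99)))) = 6596 - (9 - 13 + 4*99)/(2*99) = 6596 - (9 - 13 + 396)/(2*99) = 6596 - 392/(2*99) = 6596 - 1*196/99 = 6596 - 196/99 = 652808/99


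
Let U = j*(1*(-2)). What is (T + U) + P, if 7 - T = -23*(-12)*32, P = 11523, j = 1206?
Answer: 286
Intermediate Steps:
T = -8825 (T = 7 - (-23*(-12))*32 = 7 - 276*32 = 7 - 1*8832 = 7 - 8832 = -8825)
U = -2412 (U = 1206*(1*(-2)) = 1206*(-2) = -2412)
(T + U) + P = (-8825 - 2412) + 11523 = -11237 + 11523 = 286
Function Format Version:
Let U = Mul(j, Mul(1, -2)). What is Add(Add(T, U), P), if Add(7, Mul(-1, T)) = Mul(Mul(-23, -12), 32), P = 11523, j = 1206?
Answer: 286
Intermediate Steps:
T = -8825 (T = Add(7, Mul(-1, Mul(Mul(-23, -12), 32))) = Add(7, Mul(-1, Mul(276, 32))) = Add(7, Mul(-1, 8832)) = Add(7, -8832) = -8825)
U = -2412 (U = Mul(1206, Mul(1, -2)) = Mul(1206, -2) = -2412)
Add(Add(T, U), P) = Add(Add(-8825, -2412), 11523) = Add(-11237, 11523) = 286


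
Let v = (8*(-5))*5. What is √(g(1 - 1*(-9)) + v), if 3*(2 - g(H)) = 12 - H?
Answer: 2*I*√447/3 ≈ 14.095*I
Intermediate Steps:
v = -200 (v = -40*5 = -200)
g(H) = -2 + H/3 (g(H) = 2 - (12 - H)/3 = 2 + (-4 + H/3) = -2 + H/3)
√(g(1 - 1*(-9)) + v) = √((-2 + (1 - 1*(-9))/3) - 200) = √((-2 + (1 + 9)/3) - 200) = √((-2 + (⅓)*10) - 200) = √((-2 + 10/3) - 200) = √(4/3 - 200) = √(-596/3) = 2*I*√447/3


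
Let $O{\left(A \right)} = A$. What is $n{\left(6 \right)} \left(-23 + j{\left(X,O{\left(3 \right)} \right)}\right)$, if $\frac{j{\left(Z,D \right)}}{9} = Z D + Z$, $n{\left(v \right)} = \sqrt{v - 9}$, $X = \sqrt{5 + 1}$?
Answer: $i \sqrt{3} \left(-23 + 36 \sqrt{6}\right) \approx 112.9 i$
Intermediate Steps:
$X = \sqrt{6} \approx 2.4495$
$n{\left(v \right)} = \sqrt{-9 + v}$
$j{\left(Z,D \right)} = 9 Z + 9 D Z$ ($j{\left(Z,D \right)} = 9 \left(Z D + Z\right) = 9 \left(D Z + Z\right) = 9 \left(Z + D Z\right) = 9 Z + 9 D Z$)
$n{\left(6 \right)} \left(-23 + j{\left(X,O{\left(3 \right)} \right)}\right) = \sqrt{-9 + 6} \left(-23 + 9 \sqrt{6} \left(1 + 3\right)\right) = \sqrt{-3} \left(-23 + 9 \sqrt{6} \cdot 4\right) = i \sqrt{3} \left(-23 + 36 \sqrt{6}\right)$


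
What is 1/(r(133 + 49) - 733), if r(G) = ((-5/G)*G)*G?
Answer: -1/1643 ≈ -0.00060864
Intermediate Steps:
r(G) = -5*G
1/(r(133 + 49) - 733) = 1/(-5*(133 + 49) - 733) = 1/(-5*182 - 733) = 1/(-910 - 733) = 1/(-1643) = -1/1643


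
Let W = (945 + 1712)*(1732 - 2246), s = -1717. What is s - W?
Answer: 1363981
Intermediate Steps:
W = -1365698 (W = 2657*(-514) = -1365698)
s - W = -1717 - 1*(-1365698) = -1717 + 1365698 = 1363981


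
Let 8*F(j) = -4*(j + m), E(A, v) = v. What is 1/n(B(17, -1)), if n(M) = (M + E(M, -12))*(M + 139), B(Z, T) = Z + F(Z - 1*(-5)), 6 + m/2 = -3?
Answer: 1/462 ≈ 0.0021645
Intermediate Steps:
m = -18 (m = -12 + 2*(-3) = -12 - 6 = -18)
F(j) = 9 - j/2 (F(j) = (-4*(j - 18))/8 = (-4*(-18 + j))/8 = (72 - 4*j)/8 = 9 - j/2)
B(Z, T) = 13/2 + Z/2 (B(Z, T) = Z + (9 - (Z - 1*(-5))/2) = Z + (9 - (Z + 5)/2) = Z + (9 - (5 + Z)/2) = Z + (9 + (-5/2 - Z/2)) = Z + (13/2 - Z/2) = 13/2 + Z/2)
n(M) = (-12 + M)*(139 + M) (n(M) = (M - 12)*(M + 139) = (-12 + M)*(139 + M))
1/n(B(17, -1)) = 1/(-1668 + (13/2 + (1/2)*17)**2 + 127*(13/2 + (1/2)*17)) = 1/(-1668 + (13/2 + 17/2)**2 + 127*(13/2 + 17/2)) = 1/(-1668 + 15**2 + 127*15) = 1/(-1668 + 225 + 1905) = 1/462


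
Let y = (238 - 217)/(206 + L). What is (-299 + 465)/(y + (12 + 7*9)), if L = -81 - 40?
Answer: 7055/3198 ≈ 2.2061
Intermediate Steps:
L = -121
y = 21/85 (y = (238 - 217)/(206 - 121) = 21/85 ≈ 0.24706)
(-299 + 465)/(y + (12 + 7*9)) = (-299 + 465)/(21/85 + (12 + 7*9)) = 166/(21/85 + (12 + 63)) = 166/(21/85 + 75) = 166/(6396/85) = 166*(85/6396) = 7055/3198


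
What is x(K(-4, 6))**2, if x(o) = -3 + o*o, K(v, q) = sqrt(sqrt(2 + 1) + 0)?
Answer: (3 - sqrt(3))**2 ≈ 1.6077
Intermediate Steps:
K(v, q) = 3**(1/4) (K(v, q) = sqrt(sqrt(3) + 0) = sqrt(sqrt(3)) = 3**(1/4))
x(o) = -3 + o**2
x(K(-4, 6))**2 = (-3 + (3**(1/4))**2)**2 = (-3 + sqrt(3))**2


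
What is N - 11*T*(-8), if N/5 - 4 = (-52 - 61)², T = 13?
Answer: 65009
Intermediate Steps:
N = 63865 (N = 20 + 5*(-52 - 61)² = 20 + 5*(-113)² = 20 + 5*12769 = 20 + 63845 = 63865)
N - 11*T*(-8) = 63865 - 11*13*(-8) = 63865 - 143*(-8) = 63865 - 1*(-1144) = 63865 + 1144 = 65009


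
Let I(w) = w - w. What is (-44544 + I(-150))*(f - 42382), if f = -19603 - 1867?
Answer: 2844223488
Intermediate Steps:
f = -21470
I(w) = 0
(-44544 + I(-150))*(f - 42382) = (-44544 + 0)*(-21470 - 42382) = -44544*(-63852) = 2844223488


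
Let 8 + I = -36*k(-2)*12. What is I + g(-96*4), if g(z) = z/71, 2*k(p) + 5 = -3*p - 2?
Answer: 14384/71 ≈ 202.59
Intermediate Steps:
k(p) = -7/2 - 3*p/2 (k(p) = -5/2 + (-3*p - 2)/2 = -5/2 + (-2 - 3*p)/2 = -5/2 + (-1 - 3*p/2) = -7/2 - 3*p/2)
g(z) = z/71 (g(z) = z*(1/71) = z/71)
I = 208 (I = -8 - 36*(-7/2 - 3/2*(-2))*12 = -8 - 36*(-7/2 + 3)*12 = -8 - 36*(-½)*12 = -8 + 18*12 = -8 + 216 = 208)
I + g(-96*4) = 208 + (-96*4)/71 = 208 + (1/71)*(-384) = 208 - 384/71 = 14384/71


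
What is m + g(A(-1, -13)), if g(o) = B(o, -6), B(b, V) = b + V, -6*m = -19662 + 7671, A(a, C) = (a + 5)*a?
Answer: 3977/2 ≈ 1988.5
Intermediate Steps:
A(a, C) = a*(5 + a) (A(a, C) = (5 + a)*a = a*(5 + a))
m = 3997/2 (m = -(-19662 + 7671)/6 = -⅙*(-11991) = 3997/2 ≈ 1998.5)
B(b, V) = V + b
g(o) = -6 + o
m + g(A(-1, -13)) = 3997/2 + (-6 - (5 - 1)) = 3997/2 + (-6 - 1*4) = 3997/2 + (-6 - 4) = 3997/2 - 10 = 3977/2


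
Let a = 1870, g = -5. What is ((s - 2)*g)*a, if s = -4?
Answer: 56100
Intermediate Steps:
((s - 2)*g)*a = ((-4 - 2)*(-5))*1870 = -6*(-5)*1870 = 30*1870 = 56100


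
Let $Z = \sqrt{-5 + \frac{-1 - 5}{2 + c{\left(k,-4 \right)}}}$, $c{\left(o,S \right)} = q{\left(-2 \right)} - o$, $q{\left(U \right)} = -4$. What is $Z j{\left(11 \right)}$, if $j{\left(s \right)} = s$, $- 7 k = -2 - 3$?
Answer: $\frac{11 i \sqrt{1007}}{19} \approx 18.372 i$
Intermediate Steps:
$k = \frac{5}{7}$ ($k = - \frac{-2 - 3}{7} = \left(- \frac{1}{7}\right) \left(-5\right) = \frac{5}{7} \approx 0.71429$)
$c{\left(o,S \right)} = -4 - o$
$Z = \frac{i \sqrt{1007}}{19}$ ($Z = \sqrt{-5 + \frac{-1 - 5}{2 - \frac{33}{7}}} = \sqrt{-5 - \frac{6}{2 - \frac{33}{7}}} = \sqrt{-5 - \frac{6}{- \frac{19}{7}}} = \sqrt{-5 - - \frac{42}{19}} = \sqrt{-5 + \frac{42}{19}} = \sqrt{- \frac{53}{19}} = \frac{i \sqrt{1007}}{19} \approx 1.6702 i$)
$Z j{\left(11 \right)} = \frac{i \sqrt{1007}}{19} \cdot 11 = \frac{11 i \sqrt{1007}}{19}$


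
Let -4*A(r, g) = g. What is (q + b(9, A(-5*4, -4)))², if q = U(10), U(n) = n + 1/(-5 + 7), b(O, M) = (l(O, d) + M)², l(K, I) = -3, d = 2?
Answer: 841/4 ≈ 210.25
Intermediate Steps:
A(r, g) = -g/4
b(O, M) = (-3 + M)²
U(n) = ½ + n (U(n) = n + 1/2 = n + ½ = ½ + n)
q = 21/2 (q = ½ + 10 = 21/2 ≈ 10.500)
(q + b(9, A(-5*4, -4)))² = (21/2 + (-3 - ¼*(-4))²)² = (21/2 + (-3 + 1)²)² = (21/2 + (-2)²)² = (21/2 + 4)² = (29/2)² = 841/4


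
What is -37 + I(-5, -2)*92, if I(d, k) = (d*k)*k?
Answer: -1877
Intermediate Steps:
I(d, k) = d*k²
-37 + I(-5, -2)*92 = -37 - 5*(-2)²*92 = -37 - 5*4*92 = -37 - 20*92 = -37 - 1840 = -1877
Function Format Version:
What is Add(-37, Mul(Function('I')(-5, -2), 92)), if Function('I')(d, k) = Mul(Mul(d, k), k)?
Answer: -1877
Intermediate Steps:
Function('I')(d, k) = Mul(d, Pow(k, 2))
Add(-37, Mul(Function('I')(-5, -2), 92)) = Add(-37, Mul(Mul(-5, Pow(-2, 2)), 92)) = Add(-37, Mul(Mul(-5, 4), 92)) = Add(-37, Mul(-20, 92)) = Add(-37, -1840) = -1877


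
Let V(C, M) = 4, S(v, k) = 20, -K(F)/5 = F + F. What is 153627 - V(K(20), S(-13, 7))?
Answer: 153623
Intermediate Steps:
K(F) = -10*F (K(F) = -5*(F + F) = -10*F)
153627 - V(K(20), S(-13, 7)) = 153627 - 1*4 = 153627 - 4 = 153623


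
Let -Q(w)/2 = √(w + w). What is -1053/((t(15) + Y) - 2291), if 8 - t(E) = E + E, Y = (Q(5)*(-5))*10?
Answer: 2435589/5249969 + 105300*√10/5249969 ≈ 0.52735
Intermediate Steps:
Q(w) = -2*√2*√w (Q(w) = -2*√(w + w) = -2*√2*√w)
Y = 100*√10 (Y = (-2*√2*√5*(-5))*10 = (-2*√10*(-5))*10 = (10*√10)*10 = 100*√10 ≈ 316.23)
t(E) = 8 - 2*E (t(E) = 8 - (E + E) = 8 - 2*E)
-1053/((t(15) + Y) - 2291) = -1053/(((8 - 2*15) + 100*√10) - 2291) = -1053/(((8 - 30) + 100*√10) - 2291) = -1053/((-22 + 100*√10) - 2291) = -1053/(-2313 + 100*√10)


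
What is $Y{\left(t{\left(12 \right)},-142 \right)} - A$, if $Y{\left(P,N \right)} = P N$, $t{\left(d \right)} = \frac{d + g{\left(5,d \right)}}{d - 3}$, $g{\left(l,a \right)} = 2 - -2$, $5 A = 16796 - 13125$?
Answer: $- \frac{44399}{45} \approx -986.64$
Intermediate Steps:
$A = \frac{3671}{5}$ ($A = \frac{16796 - 13125}{5} = \frac{1}{5} \cdot 3671 = \frac{3671}{5} \approx 734.2$)
$g{\left(l,a \right)} = 4$ ($g{\left(l,a \right)} = 2 + 2 = 4$)
$t{\left(d \right)} = \frac{4 + d}{-3 + d}$ ($t{\left(d \right)} = \frac{d + 4}{d - 3} = \frac{4 + d}{-3 + d}$)
$Y{\left(P,N \right)} = N P$
$Y{\left(t{\left(12 \right)},-142 \right)} - A = - 142 \frac{4 + 12}{-3 + 12} - \frac{3671}{5} = - 142 \cdot \frac{1}{9} \cdot 16 - \frac{3671}{5} = \left(-142\right) \frac{16}{9} - \frac{3671}{5} = - \frac{2272}{9} - \frac{3671}{5} = - \frac{44399}{45}$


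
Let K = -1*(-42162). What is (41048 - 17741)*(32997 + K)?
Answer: 1751730813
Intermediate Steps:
K = 42162
(41048 - 17741)*(32997 + K) = (41048 - 17741)*(32997 + 42162) = 23307*75159 = 1751730813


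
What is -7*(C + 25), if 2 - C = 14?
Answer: -91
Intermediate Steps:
C = -12 (C = 2 - 1*14 = 2 - 14 = -12)
-7*(C + 25) = -7*(-12 + 25) = -7*13 = -91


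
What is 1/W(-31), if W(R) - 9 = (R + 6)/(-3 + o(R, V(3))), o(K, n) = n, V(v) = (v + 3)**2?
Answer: 33/272 ≈ 0.12132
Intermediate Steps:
V(v) = (3 + v)**2
W(R) = 101/11 + R/33 (W(R) = 9 + (R + 6)/(-3 + (3 + 3)**2) = 9 + (6 + R)/(-3 + 6**2) = 9 + (6 + R)/(-3 + 36) = 9 + (6 + R)/33 = 9 + (6 + R)*(1/33) = 9 + (2/11 + R/33) = 101/11 + R/33)
1/W(-31) = 1/(101/11 + (1/33)*(-31)) = 1/(101/11 - 31/33) = 1/(272/33) = 33/272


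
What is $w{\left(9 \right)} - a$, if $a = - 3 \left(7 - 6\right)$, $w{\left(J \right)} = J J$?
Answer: $84$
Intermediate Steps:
$w{\left(J \right)} = J^{2}$
$a = -3$ ($a = \left(-3\right) 1 = -3$)
$w{\left(9 \right)} - a = 9^{2} - -3 = 81 + 3 = 84$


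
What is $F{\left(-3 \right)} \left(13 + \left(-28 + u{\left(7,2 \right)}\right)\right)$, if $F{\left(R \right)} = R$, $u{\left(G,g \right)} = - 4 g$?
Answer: $69$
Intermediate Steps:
$F{\left(-3 \right)} \left(13 + \left(-28 + u{\left(7,2 \right)}\right)\right) = - 3 \left(13 - 36\right) = \left(-3\right) \left(-23\right) = 69$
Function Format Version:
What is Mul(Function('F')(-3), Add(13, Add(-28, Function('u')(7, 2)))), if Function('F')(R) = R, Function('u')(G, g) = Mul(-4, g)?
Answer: 69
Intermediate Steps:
Mul(Function('F')(-3), Add(13, Add(-28, Function('u')(7, 2)))) = Mul(-3, Add(13, Add(-28, Mul(-4, 2)))) = Mul(-3, Add(13, Add(-28, -8))) = Mul(-3, Add(13, -36)) = Mul(-3, -23) = 69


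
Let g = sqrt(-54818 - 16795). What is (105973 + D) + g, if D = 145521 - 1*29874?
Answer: 221620 + 3*I*sqrt(7957) ≈ 2.2162e+5 + 267.61*I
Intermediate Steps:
D = 115647 (D = 145521 - 29874 = 115647)
g = 3*I*sqrt(7957) (g = sqrt(-71613) = 3*I*sqrt(7957) ≈ 267.61*I)
(105973 + D) + g = (105973 + 115647) + 3*I*sqrt(7957) = 221620 + 3*I*sqrt(7957)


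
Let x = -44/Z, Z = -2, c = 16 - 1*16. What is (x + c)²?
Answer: 484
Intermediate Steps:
c = 0 (c = 16 - 16 = 0)
x = 22 (x = -44/(-2) = -44*(-½) = 22)
(x + c)² = (22 + 0)² = 22² = 484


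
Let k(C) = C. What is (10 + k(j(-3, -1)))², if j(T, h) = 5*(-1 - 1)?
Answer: 0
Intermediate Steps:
j(T, h) = -10 (j(T, h) = 5*(-2) = -10)
(10 + k(j(-3, -1)))² = (10 - 10)² = 0² = 0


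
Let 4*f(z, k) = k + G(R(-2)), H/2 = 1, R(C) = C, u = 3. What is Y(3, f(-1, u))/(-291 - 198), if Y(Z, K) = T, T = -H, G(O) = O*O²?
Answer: 2/489 ≈ 0.0040900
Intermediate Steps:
G(O) = O³
H = 2 (H = 2*1 = 2)
f(z, k) = -2 + k/4 (f(z, k) = (k + (-2)³)/4 = (k - 8)/4 = (-8 + k)/4 = -2 + k/4)
T = -2 (T = -1*2 = -2)
Y(Z, K) = -2
Y(3, f(-1, u))/(-291 - 198) = -2/(-291 - 198) = -2/(-489) = -1/489*(-2) = 2/489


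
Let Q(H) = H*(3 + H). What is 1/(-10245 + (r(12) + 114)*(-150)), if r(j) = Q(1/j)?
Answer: -24/657205 ≈ -3.6518e-5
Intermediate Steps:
r(j) = (3 + 1/j)/j
1/(-10245 + (r(12) + 114)*(-150)) = 1/(-10245 + ((1 + 3*12)/12² + 114)*(-150)) = 1/(-10245 + ((1 + 36)/144 + 114)*(-150)) = 1/(-10245 + ((1/144)*37 + 114)*(-150)) = 1/(-10245 + (37/144 + 114)*(-150)) = 1/(-10245 + (16453/144)*(-150)) = 1/(-10245 - 411325/24) = 1/(-657205/24) = -24/657205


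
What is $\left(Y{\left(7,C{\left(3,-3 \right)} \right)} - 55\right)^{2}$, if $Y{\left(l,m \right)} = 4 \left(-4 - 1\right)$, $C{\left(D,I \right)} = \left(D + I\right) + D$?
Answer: $5625$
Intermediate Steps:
$C{\left(D,I \right)} = I + 2 D$
$Y{\left(l,m \right)} = -20$ ($Y{\left(l,m \right)} = 4 \left(-5\right) = -20$)
$\left(Y{\left(7,C{\left(3,-3 \right)} \right)} - 55\right)^{2} = \left(-20 - 55\right)^{2} = \left(-75\right)^{2} = 5625$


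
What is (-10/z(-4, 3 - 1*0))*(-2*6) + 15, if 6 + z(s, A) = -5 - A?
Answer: 45/7 ≈ 6.4286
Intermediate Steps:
z(s, A) = -11 - A (z(s, A) = -6 + (-5 - A) = -11 - A)
(-10/z(-4, 3 - 1*0))*(-2*6) + 15 = (-10/(-11 - (3 - 1*0)))*(-2*6) + 15 = -10/(-11 - (3 + 0))*(-12) + 15 = -10/(-11 - 1*3)*(-12) + 15 = -10/(-11 - 3)*(-12) + 15 = -10/(-14)*(-12) + 15 = -10*(-1/14)*(-12) + 15 = (5/7)*(-12) + 15 = -60/7 + 15 = 45/7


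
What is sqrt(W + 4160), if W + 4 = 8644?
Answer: 80*sqrt(2) ≈ 113.14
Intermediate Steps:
W = 8640 (W = -4 + 8644 = 8640)
sqrt(W + 4160) = sqrt(8640 + 4160) = sqrt(12800) = 80*sqrt(2)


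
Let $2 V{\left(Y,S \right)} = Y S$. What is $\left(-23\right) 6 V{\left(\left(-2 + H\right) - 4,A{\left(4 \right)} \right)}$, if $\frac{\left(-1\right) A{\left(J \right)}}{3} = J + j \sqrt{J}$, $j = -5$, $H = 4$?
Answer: $2484$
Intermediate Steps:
$A{\left(J \right)} = - 3 J + 15 \sqrt{J}$ ($A{\left(J \right)} = - 3 \left(J - 5 \sqrt{J}\right) = - 3 J + 15 \sqrt{J}$)
$V{\left(Y,S \right)} = \frac{S Y}{2}$ ($V{\left(Y,S \right)} = \frac{Y S}{2} = \frac{S Y}{2}$)
$\left(-23\right) 6 V{\left(\left(-2 + H\right) - 4,A{\left(4 \right)} \right)} = \left(-23\right) 6 \frac{\left(\left(-3\right) 4 + 15 \sqrt{4}\right) \left(\left(-2 + 4\right) - 4\right)}{2} = - 138 \frac{\left(-12 + 15 \cdot 2\right) \left(2 - 4\right)}{2} = - 138 \cdot \frac{1}{2} \left(-12 + 30\right) \left(-2\right) = - 138 \cdot \frac{1}{2} \cdot 18 \left(-2\right) = \left(-138\right) \left(-18\right) = 2484$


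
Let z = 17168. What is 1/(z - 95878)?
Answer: -1/78710 ≈ -1.2705e-5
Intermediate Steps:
1/(z - 95878) = 1/(17168 - 95878) = 1/(-78710) = -1/78710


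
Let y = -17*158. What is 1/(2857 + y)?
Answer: 1/171 ≈ 0.0058480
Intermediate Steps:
y = -2686
1/(2857 + y) = 1/(2857 - 2686) = 1/171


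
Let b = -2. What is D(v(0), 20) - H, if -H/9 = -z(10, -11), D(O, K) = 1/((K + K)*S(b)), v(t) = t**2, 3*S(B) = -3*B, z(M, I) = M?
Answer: -7199/80 ≈ -89.988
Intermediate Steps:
S(B) = -B (S(B) = (-3*B)/3 = -B)
D(O, K) = 1/(4*K) (D(O, K) = 1/((K + K)*((-1*(-2)))) = 1/((2*K)*2) = (1/(2*K))*(1/2) = 1/(4*K))
H = 90 (H = -(-9)*10 = -9*(-10) = 90)
D(v(0), 20) - H = (1/4)/20 - 1*90 = (1/4)*(1/20) - 90 = 1/80 - 90 = -7199/80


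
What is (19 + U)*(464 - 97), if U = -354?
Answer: -122945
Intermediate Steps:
(19 + U)*(464 - 97) = (19 - 354)*(464 - 97) = -335*367 = -122945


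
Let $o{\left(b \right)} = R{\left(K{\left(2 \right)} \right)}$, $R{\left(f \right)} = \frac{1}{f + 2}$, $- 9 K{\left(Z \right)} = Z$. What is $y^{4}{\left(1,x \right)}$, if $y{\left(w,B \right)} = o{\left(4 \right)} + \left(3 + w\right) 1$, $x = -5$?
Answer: $\frac{28398241}{65536} \approx 433.32$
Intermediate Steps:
$K{\left(Z \right)} = - \frac{Z}{9}$
$R{\left(f \right)} = \frac{1}{2 + f}$
$o{\left(b \right)} = \frac{9}{16}$ ($o{\left(b \right)} = \frac{1}{2 - \frac{2}{9}} = \frac{1}{\frac{16}{9}} = \frac{9}{16}$)
$y{\left(w,B \right)} = \frac{57}{16} + w$ ($y{\left(w,B \right)} = \frac{9}{16} + \left(3 + w\right) 1 = \frac{9}{16} + \left(3 + w\right) = \frac{57}{16} + w$)
$y^{4}{\left(1,x \right)} = \left(\frac{57}{16} + 1\right)^{4} = \left(\frac{73}{16}\right)^{4} = \frac{28398241}{65536}$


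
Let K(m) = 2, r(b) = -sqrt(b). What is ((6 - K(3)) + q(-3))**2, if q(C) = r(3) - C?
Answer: (7 - sqrt(3))**2 ≈ 27.751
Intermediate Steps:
q(C) = -C - sqrt(3) (q(C) = -sqrt(3) - C = -C - sqrt(3))
((6 - K(3)) + q(-3))**2 = ((6 - 1*2) + (-1*(-3) - sqrt(3)))**2 = ((6 - 2) + (3 - sqrt(3)))**2 = (4 + (3 - sqrt(3)))**2 = (7 - sqrt(3))**2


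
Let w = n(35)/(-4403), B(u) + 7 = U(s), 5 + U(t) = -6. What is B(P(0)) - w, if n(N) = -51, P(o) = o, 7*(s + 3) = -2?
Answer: -4665/259 ≈ -18.012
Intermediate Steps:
s = -23/7 (s = -3 + (1/7)*(-2) = -3 - 2/7 = -23/7 ≈ -3.2857)
U(t) = -11 (U(t) = -5 - 6 = -11)
B(u) = -18 (B(u) = -7 - 11 = -18)
w = 3/259 (w = -51/(-4403) = -51*(-1/4403) = 3/259 ≈ 0.011583)
B(P(0)) - w = -18 - 1*3/259 = -18 - 3/259 = -4665/259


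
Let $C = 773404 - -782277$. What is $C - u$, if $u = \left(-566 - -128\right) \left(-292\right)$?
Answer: $1427785$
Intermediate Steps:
$C = 1555681$ ($C = 773404 + 782277 = 1555681$)
$u = 127896$ ($u = \left(-566 + 128\right) \left(-292\right) = \left(-438\right) \left(-292\right) = 127896$)
$C - u = 1555681 - 127896 = 1427785$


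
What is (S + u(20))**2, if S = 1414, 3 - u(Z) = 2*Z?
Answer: 1896129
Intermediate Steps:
u(Z) = 3 - 2*Z
(S + u(20))**2 = (1414 + (3 - 2*20))**2 = (1414 + (3 - 40))**2 = (1414 - 37)**2 = 1377**2 = 1896129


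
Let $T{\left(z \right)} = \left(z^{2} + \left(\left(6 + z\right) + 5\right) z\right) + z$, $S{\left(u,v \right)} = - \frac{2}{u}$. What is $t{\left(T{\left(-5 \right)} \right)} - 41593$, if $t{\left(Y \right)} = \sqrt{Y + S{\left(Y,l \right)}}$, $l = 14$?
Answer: $-41593 + \frac{7 i \sqrt{5}}{5} \approx -41593.0 + 3.1305 i$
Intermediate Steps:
$T{\left(z \right)} = z + z^{2} + z \left(11 + z\right)$ ($T{\left(z \right)} = \left(z^{2} + \left(11 + z\right) z\right) + z = \left(z^{2} + z \left(11 + z\right)\right) + z = z + z^{2} + z \left(11 + z\right)$)
$t{\left(Y \right)} = \sqrt{Y - \frac{2}{Y}}$
$t{\left(T{\left(-5 \right)} \right)} - 41593 = \sqrt{2 \left(-5\right) \left(6 - 5\right) - \frac{2}{2 \left(-5\right) \left(6 - 5\right)}} - 41593 = \sqrt{2 \left(-5\right) 1 - \frac{2}{2 \left(-5\right) 1}} - 41593 = \sqrt{-10 - \frac{2}{-10}} - 41593 = \sqrt{-10 - - \frac{1}{5}} - 41593 = \sqrt{-10 + \frac{1}{5}} - 41593 = \sqrt{- \frac{49}{5}} - 41593 = \frac{7 i \sqrt{5}}{5} - 41593 = -41593 + \frac{7 i \sqrt{5}}{5}$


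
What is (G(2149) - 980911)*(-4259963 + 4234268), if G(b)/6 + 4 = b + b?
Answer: 24542502165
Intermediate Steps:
G(b) = -24 + 12*b (G(b) = -24 + 6*(b + b) = -24 + 6*(2*b) = -24 + 12*b)
(G(2149) - 980911)*(-4259963 + 4234268) = ((-24 + 12*2149) - 980911)*(-4259963 + 4234268) = ((-24 + 25788) - 980911)*(-25695) = (25764 - 980911)*(-25695) = -955147*(-25695) = 24542502165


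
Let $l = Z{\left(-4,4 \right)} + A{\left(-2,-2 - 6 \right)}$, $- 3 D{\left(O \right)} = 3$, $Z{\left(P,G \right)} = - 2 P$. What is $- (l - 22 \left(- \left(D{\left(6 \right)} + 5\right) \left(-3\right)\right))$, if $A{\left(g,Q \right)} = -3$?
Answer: $259$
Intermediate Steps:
$D{\left(O \right)} = -1$ ($D{\left(O \right)} = \left(- \frac{1}{3}\right) 3 = -1$)
$l = 5$ ($l = \left(-2\right) \left(-4\right) - 3 = 8 - 3 = 5$)
$- (l - 22 \left(- \left(D{\left(6 \right)} + 5\right) \left(-3\right)\right)) = - (5 - 22 \left(- \left(-1 + 5\right) \left(-3\right)\right)) = - (5 - 22 \left(- 4 \left(-3\right)\right)) = - (5 - 22 \left(\left(-1\right) \left(-12\right)\right)) = - (5 - 264) = \left(-1\right) \left(-259\right) = 259$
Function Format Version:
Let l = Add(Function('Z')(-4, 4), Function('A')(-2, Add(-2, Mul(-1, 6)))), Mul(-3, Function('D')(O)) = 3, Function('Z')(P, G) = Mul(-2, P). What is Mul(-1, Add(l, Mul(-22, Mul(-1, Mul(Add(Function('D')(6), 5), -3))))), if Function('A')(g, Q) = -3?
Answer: 259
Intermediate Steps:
Function('D')(O) = -1 (Function('D')(O) = Mul(Rational(-1, 3), 3) = -1)
l = 5 (l = Add(Mul(-2, -4), -3) = Add(8, -3) = 5)
Mul(-1, Add(l, Mul(-22, Mul(-1, Mul(Add(Function('D')(6), 5), -3))))) = Mul(-1, Add(5, Mul(-22, Mul(-1, Mul(Add(-1, 5), -3))))) = Mul(-1, Add(5, Mul(-22, Mul(-1, Mul(4, -3))))) = Mul(-1, Add(5, Mul(-22, Mul(-1, -12)))) = Mul(-1, Add(5, Mul(-22, 12))) = Mul(-1, Add(5, -264)) = Mul(-1, -259) = 259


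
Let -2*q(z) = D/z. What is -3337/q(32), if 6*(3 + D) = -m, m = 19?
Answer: -1281408/37 ≈ -34633.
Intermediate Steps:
D = -37/6 (D = -3 + (-1*19)/6 = -3 + (1/6)*(-19) = -3 - 19/6 = -37/6 ≈ -6.1667)
q(z) = 37/(12*z) (q(z) = -(-37)/(12*z) = 37/(12*z))
-3337/q(32) = -3337/((37/12)/32) = -3337/((37/12)*(1/32)) = -3337/37/384 = -3337*384/37 = -1281408/37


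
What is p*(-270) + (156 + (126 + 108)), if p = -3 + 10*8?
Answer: -20400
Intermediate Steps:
p = 77 (p = -3 + 80 = 77)
p*(-270) + (156 + (126 + 108)) = 77*(-270) + (156 + (126 + 108)) = -20790 + (156 + 234) = -20790 + 390 = -20400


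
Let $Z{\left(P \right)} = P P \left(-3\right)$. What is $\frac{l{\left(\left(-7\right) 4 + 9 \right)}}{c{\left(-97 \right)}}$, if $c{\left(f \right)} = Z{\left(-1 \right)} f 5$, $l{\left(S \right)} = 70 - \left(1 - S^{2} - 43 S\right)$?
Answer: $- \frac{129}{485} \approx -0.26598$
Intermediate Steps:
$Z{\left(P \right)} = - 3 P^{2}$ ($Z{\left(P \right)} = P^{2} \left(-3\right) = - 3 P^{2}$)
$l{\left(S \right)} = 69 + S^{2} + 43 S$ ($l{\left(S \right)} = 70 + \left(-1 + S^{2} + 43 S\right) = 69 + S^{2} + 43 S$)
$c{\left(f \right)} = - 15 f$ ($c{\left(f \right)} = - 3 \left(-1\right)^{2} f 5 = \left(-3\right) 1 f 5 = - 3 f 5 = - 15 f$)
$\frac{l{\left(\left(-7\right) 4 + 9 \right)}}{c{\left(-97 \right)}} = \frac{69 + \left(\left(-7\right) 4 + 9\right)^{2} + 43 \left(\left(-7\right) 4 + 9\right)}{\left(-15\right) \left(-97\right)} = \frac{69 + \left(-28 + 9\right)^{2} + 43 \left(-28 + 9\right)}{1455} = \left(69 + \left(-19\right)^{2} + 43 \left(-19\right)\right) \frac{1}{1455} = \left(69 + 361 - 817\right) \frac{1}{1455} = \left(-387\right) \frac{1}{1455} = - \frac{129}{485}$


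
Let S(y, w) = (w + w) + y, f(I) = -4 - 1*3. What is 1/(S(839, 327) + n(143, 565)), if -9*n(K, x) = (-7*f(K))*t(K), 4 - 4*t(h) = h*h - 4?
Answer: 36/1055357 ≈ 3.4112e-5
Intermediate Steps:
t(h) = 2 - h²/4 (t(h) = 1 - (h*h - 4)/4 = 1 - (h² - 4)/4 = 1 - (-4 + h²)/4 = 1 + (1 - h²/4) = 2 - h²/4)
f(I) = -7 (f(I) = -4 - 3 = -7)
n(K, x) = -98/9 + 49*K²/36 (n(K, x) = -(-7*(-7))*(2 - K²/4)/9 = -49*(2 - K²/4)/9 = -(98 - 49*K²/4)/9 = -98/9 + 49*K²/36)
S(y, w) = y + 2*w (S(y, w) = 2*w + y = y + 2*w)
1/(S(839, 327) + n(143, 565)) = 1/((839 + 2*327) + (-98/9 + (49/36)*143²)) = 1/((839 + 654) + (-98/9 + (49/36)*20449)) = 1/(1493 + (-98/9 + 1002001/36)) = 1/(1493 + 1001609/36) = 1/(1055357/36) = 36/1055357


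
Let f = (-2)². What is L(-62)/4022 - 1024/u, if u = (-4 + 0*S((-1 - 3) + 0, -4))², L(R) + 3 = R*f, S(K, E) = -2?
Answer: -257659/4022 ≈ -64.062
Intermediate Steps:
f = 4
L(R) = -3 + 4*R (L(R) = -3 + R*4 = -3 + 4*R)
u = 16 (u = (-4 + 0*(-2))² = (-4 + 0)² = (-4)² = 16)
L(-62)/4022 - 1024/u = (-3 + 4*(-62))/4022 - 1024/16 = (-3 - 248)*(1/4022) - 1024*1/16 = -251*1/4022 - 64 = -251/4022 - 64 = -257659/4022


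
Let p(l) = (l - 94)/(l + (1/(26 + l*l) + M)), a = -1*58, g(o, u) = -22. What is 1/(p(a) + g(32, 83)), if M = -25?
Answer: -281369/5674838 ≈ -0.049582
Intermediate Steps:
a = -58
p(l) = (-94 + l)/(-25 + l + 1/(26 + l²)) (p(l) = (l - 94)/(l + (1/(26 + l*l) - 25)) = (-94 + l)/(l + (1/(26 + l²) - 25)) = (-94 + l)/(l + (-25 + 1/(26 + l²))) = (-94 + l)/(-25 + l + 1/(26 + l²)))
1/(p(a) + g(32, 83)) = 1/((-2444 + (-58)³ - 94*(-58)² + 26*(-58))/(-649 + (-58)³ - 25*(-58)² + 26*(-58)) - 22) = 1/((-2444 - 195112 - 94*3364 - 1508)/(-649 - 195112 - 25*3364 - 1508) - 22) = 1/((-2444 - 195112 - 316216 - 1508)/(-649 - 195112 - 84100 - 1508) - 22) = 1/(-515280/(-281369) - 22) = 1/(-1/281369*(-515280) - 22) = 1/(515280/281369 - 22) = 1/(-5674838/281369) = -281369/5674838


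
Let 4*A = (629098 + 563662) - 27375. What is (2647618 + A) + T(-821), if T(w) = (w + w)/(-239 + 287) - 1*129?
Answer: 70531225/24 ≈ 2.9388e+6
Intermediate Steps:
T(w) = -129 + w/24 (T(w) = (2*w)/48 - 129 = (2*w)*(1/48) - 129 = w/24 - 129 = -129 + w/24)
A = 1165385/4 (A = ((629098 + 563662) - 27375)/4 = (1192760 - 27375)/4 = (¼)*1165385 = 1165385/4 ≈ 2.9135e+5)
(2647618 + A) + T(-821) = (2647618 + 1165385/4) + (-129 + (1/24)*(-821)) = 11755857/4 + (-129 - 821/24) = 11755857/4 - 3917/24 = 70531225/24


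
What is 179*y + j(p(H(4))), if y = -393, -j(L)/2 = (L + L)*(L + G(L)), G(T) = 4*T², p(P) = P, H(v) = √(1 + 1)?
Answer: -70355 - 32*√2 ≈ -70400.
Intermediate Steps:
H(v) = √2
j(L) = -4*L*(L + 4*L²) (j(L) = -2*(L + L)*(L + 4*L²) = -2*2*L*(L + 4*L²) = -4*L*(L + 4*L²))
179*y + j(p(H(4))) = 179*(-393) + (√2)²*(-4 - 16*√2) = -70347 + 2*(-4 - 16*√2) = -70347 + (-8 - 32*√2) = -70355 - 32*√2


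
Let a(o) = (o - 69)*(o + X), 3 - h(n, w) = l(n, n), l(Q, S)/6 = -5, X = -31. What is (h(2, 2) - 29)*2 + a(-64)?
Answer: 12643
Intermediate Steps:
l(Q, S) = -30 (l(Q, S) = 6*(-5) = -30)
h(n, w) = 33 (h(n, w) = 3 - 1*(-30) = 3 + 30 = 33)
a(o) = (-69 + o)*(-31 + o) (a(o) = (o - 69)*(o - 31) = (-69 + o)*(-31 + o))
(h(2, 2) - 29)*2 + a(-64) = (33 - 29)*2 + (2139 + (-64)**2 - 100*(-64)) = 4*2 + (2139 + 4096 + 6400) = 8 + 12635 = 12643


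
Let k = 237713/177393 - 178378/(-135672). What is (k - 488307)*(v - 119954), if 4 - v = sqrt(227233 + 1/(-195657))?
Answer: 4050776695793342675/69158802 + 67541087049493*sqrt(366792748410)/175732515882 ≈ 5.8805e+10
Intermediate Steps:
k = 367206935/138317604 (k = 237713*(1/177393) - 178378*(-1/135672) = 8197/6117 + 89189/67836 = 367206935/138317604 ≈ 2.6548)
v = 4 - 2*sqrt(366792748410)/2541 (v = 4 - sqrt(227233 + 1/(-195657)) = 4 - sqrt(227233 - 1/195657) = 4 - sqrt(44459727080/195657) = 4 - 2*sqrt(366792748410)/2541 ≈ -472.69)
(k - 488307)*(v - 119954) = (367206935/138317604 - 488307)*((4 - 2*sqrt(366792748410)/2541) - 119954) = -67541087049493*(-119950 - 2*sqrt(366792748410)/2541)/138317604 = 4050776695793342675/69158802 + 67541087049493*sqrt(366792748410)/175732515882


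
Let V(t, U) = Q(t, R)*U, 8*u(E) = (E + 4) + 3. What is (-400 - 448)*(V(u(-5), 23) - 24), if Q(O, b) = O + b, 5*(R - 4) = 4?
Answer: -390716/5 ≈ -78143.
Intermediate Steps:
R = 24/5 (R = 4 + (⅕)*4 = 4 + ⅘ = 24/5 ≈ 4.8000)
u(E) = 7/8 + E/8 (u(E) = ((E + 4) + 3)/8 = ((4 + E) + 3)/8 = (7 + E)/8 = 7/8 + E/8)
V(t, U) = U*(24/5 + t) (V(t, U) = (t + 24/5)*U = (24/5 + t)*U = U*(24/5 + t))
(-400 - 448)*(V(u(-5), 23) - 24) = (-400 - 448)*((⅕)*23*(24 + 5*(7/8 + (⅛)*(-5))) - 24) = -848*((⅕)*23*(24 + 5*(7/8 - 5/8)) - 24) = -848*((⅕)*23*(24 + 5*(¼)) - 24) = -848*((⅕)*23*(24 + 5/4) - 24) = -848*((⅕)*23*(101/4) - 24) = -848*(2323/20 - 24) = -848*1843/20 = -390716/5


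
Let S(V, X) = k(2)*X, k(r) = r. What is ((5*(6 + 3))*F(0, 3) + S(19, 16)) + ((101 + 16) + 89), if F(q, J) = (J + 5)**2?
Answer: 3118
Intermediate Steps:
F(q, J) = (5 + J)**2
S(V, X) = 2*X
((5*(6 + 3))*F(0, 3) + S(19, 16)) + ((101 + 16) + 89) = ((5*(6 + 3))*(5 + 3)**2 + 2*16) + ((101 + 16) + 89) = ((5*9)*8**2 + 32) + (117 + 89) = (45*64 + 32) + 206 = (2880 + 32) + 206 = 2912 + 206 = 3118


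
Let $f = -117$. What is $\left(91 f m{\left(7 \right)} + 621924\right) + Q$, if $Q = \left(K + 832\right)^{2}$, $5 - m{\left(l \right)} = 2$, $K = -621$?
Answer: $634504$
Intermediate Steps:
$m{\left(l \right)} = 3$ ($m{\left(l \right)} = 5 - 2 = 3$)
$Q = 44521$ ($Q = \left(-621 + 832\right)^{2} = 211^{2} = 44521$)
$\left(91 f m{\left(7 \right)} + 621924\right) + Q = \left(91 \left(-117\right) 3 + 621924\right) + 44521 = \left(\left(-10647\right) 3 + 621924\right) + 44521 = \left(-31941 + 621924\right) + 44521 = 589983 + 44521 = 634504$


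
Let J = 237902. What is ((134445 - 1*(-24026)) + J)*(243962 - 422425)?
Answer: -70737914699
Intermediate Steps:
((134445 - 1*(-24026)) + J)*(243962 - 422425) = ((134445 - 1*(-24026)) + 237902)*(243962 - 422425) = ((134445 + 24026) + 237902)*(-178463) = (158471 + 237902)*(-178463) = 396373*(-178463) = -70737914699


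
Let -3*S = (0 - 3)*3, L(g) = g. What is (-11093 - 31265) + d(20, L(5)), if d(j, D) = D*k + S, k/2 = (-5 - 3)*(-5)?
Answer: -41955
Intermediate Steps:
k = 80 (k = 2*((-5 - 3)*(-5)) = 2*(-8*(-5)) = 2*40 = 80)
S = 3 (S = -(0 - 3)*3/3 = -(-1)*3 = -⅓*(-9) = 3)
d(j, D) = 3 + 80*D (d(j, D) = D*80 + 3 = 80*D + 3 = 3 + 80*D)
(-11093 - 31265) + d(20, L(5)) = (-11093 - 31265) + (3 + 80*5) = -42358 + (3 + 400) = -42358 + 403 = -41955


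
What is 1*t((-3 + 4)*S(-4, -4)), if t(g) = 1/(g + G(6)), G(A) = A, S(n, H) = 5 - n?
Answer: 1/15 ≈ 0.066667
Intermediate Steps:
t(g) = 1/(6 + g) (t(g) = 1/(g + 6) = 1/(6 + g))
1*t((-3 + 4)*S(-4, -4)) = 1/(6 + (-3 + 4)*(5 - 1*(-4))) = 1/(6 + 1*(5 + 4)) = 1/(6 + 1*9) = 1/(6 + 9) = 1/15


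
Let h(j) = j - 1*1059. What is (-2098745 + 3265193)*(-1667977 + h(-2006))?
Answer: -1949183598816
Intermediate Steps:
h(j) = -1059 + j (h(j) = j - 1059 = -1059 + j)
(-2098745 + 3265193)*(-1667977 + h(-2006)) = (-2098745 + 3265193)*(-1667977 + (-1059 - 2006)) = 1166448*(-1667977 - 3065) = 1166448*(-1671042) = -1949183598816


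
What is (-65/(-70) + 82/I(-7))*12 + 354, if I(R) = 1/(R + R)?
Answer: -93876/7 ≈ -13411.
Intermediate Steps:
I(R) = 1/(2*R)
(-65/(-70) + 82/I(-7))*12 + 354 = (-65/(-70) + 82/(((1/2)/(-7))))*12 + 354 = (-65*(-1/70) + 82/(((1/2)*(-1/7))))*12 + 354 = (13/14 + 82/(-1/14))*12 + 354 = (13/14 + 82*(-14))*12 + 354 = (13/14 - 1148)*12 + 354 = -16059/14*12 + 354 = -96354/7 + 354 = -93876/7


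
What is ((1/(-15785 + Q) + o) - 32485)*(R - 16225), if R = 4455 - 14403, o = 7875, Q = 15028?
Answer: 487596996383/757 ≈ 6.4412e+8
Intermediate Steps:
R = -9948
((1/(-15785 + Q) + o) - 32485)*(R - 16225) = ((1/(-15785 + 15028) + 7875) - 32485)*(-9948 - 16225) = ((1/(-757) + 7875) - 32485)*(-26173) = ((-1/757 + 7875) - 32485)*(-26173) = (5961374/757 - 32485)*(-26173) = -18629771/757*(-26173) = 487596996383/757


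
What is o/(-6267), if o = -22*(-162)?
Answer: -1188/2089 ≈ -0.56869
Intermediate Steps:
o = 3564
o/(-6267) = 3564/(-6267) = 3564*(-1/6267) = -1188/2089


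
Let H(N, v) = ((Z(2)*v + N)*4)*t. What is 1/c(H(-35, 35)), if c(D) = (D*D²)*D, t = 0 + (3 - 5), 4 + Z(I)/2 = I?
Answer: 1/3841600000000 ≈ 2.6031e-13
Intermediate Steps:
Z(I) = -8 + 2*I
t = -2 (t = 0 - 2 = -2)
H(N, v) = -8*N + 32*v (H(N, v) = (((-8 + 2*2)*v + N)*4)*(-2) = (((-8 + 4)*v + N)*4)*(-2) = ((-4*v + N)*4)*(-2) = ((N - 4*v)*4)*(-2) = (-16*v + 4*N)*(-2) = -8*N + 32*v)
c(D) = D⁴ (c(D) = D³*D = D⁴)
1/c(H(-35, 35)) = 1/((-8*(-35) + 32*35)⁴) = 1/((280 + 1120)⁴) = 1/(1400⁴) = 1/3841600000000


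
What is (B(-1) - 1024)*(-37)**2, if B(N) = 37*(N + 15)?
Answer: -692714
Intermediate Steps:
B(N) = 555 + 37*N (B(N) = 37*(15 + N) = 555 + 37*N)
(B(-1) - 1024)*(-37)**2 = ((555 + 37*(-1)) - 1024)*(-37)**2 = ((555 - 37) - 1024)*1369 = (518 - 1024)*1369 = -506*1369 = -692714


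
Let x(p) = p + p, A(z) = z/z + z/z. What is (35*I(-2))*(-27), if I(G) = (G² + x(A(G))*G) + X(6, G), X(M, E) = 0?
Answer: 3780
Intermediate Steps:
A(z) = 2 (A(z) = 1 + 1 = 2)
x(p) = 2*p
I(G) = G² + 4*G (I(G) = (G² + (2*2)*G) + 0 = (G² + 4*G) + 0 = G² + 4*G)
(35*I(-2))*(-27) = (35*(-2*(4 - 2)))*(-27) = (35*(-2*2))*(-27) = (35*(-4))*(-27) = -140*(-27) = 3780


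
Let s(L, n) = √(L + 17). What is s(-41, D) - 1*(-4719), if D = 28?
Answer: 4719 + 2*I*√6 ≈ 4719.0 + 4.899*I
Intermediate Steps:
s(L, n) = √(17 + L)
s(-41, D) - 1*(-4719) = √(17 - 41) - 1*(-4719) = √(-24) + 4719 = 2*I*√6 + 4719 = 4719 + 2*I*√6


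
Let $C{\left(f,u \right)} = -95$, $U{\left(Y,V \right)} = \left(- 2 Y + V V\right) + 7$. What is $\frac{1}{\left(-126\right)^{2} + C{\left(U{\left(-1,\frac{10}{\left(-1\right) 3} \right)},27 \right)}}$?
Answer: $\frac{1}{15781} \approx 6.3367 \cdot 10^{-5}$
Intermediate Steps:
$U{\left(Y,V \right)} = 7 + V^{2} - 2 Y$ ($U{\left(Y,V \right)} = \left(- 2 Y + V^{2}\right) + 7 = \left(V^{2} - 2 Y\right) + 7 = 7 + V^{2} - 2 Y$)
$\frac{1}{\left(-126\right)^{2} + C{\left(U{\left(-1,\frac{10}{\left(-1\right) 3} \right)},27 \right)}} = \frac{1}{\left(-126\right)^{2} - 95} = \frac{1}{15876 - 95} = \frac{1}{15781}$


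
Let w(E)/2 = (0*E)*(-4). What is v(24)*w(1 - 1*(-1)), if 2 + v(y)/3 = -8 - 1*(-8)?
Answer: 0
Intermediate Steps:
v(y) = -6 (v(y) = -6 + 3*(-8 - 1*(-8)) = -6 + 3*(-8 + 8) = -6 + 3*0 = -6 + 0 = -6)
w(E) = 0 (w(E) = 2*((0*E)*(-4)) = 2*(0*(-4)) = 2*0 = 0)
v(24)*w(1 - 1*(-1)) = -6*0 = 0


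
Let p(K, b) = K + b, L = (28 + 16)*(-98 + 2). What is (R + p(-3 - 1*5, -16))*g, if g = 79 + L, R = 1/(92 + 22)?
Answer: 11336575/114 ≈ 99444.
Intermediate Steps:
L = -4224 (L = 44*(-96) = -4224)
R = 1/114 ≈ 0.0087719
g = -4145 (g = 79 - 4224 = -4145)
(R + p(-3 - 1*5, -16))*g = (1/114 + ((-3 - 1*5) - 16))*(-4145) = (1/114 + ((-3 - 5) - 16))*(-4145) = (1/114 + (-8 - 16))*(-4145) = (1/114 - 24)*(-4145) = -2735/114*(-4145) = 11336575/114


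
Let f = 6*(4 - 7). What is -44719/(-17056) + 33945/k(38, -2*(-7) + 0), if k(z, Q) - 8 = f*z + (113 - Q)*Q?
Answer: 61071641/1210976 ≈ 50.432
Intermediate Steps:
f = -18 (f = 6*(-3) = -18)
k(z, Q) = 8 - 18*z + Q*(113 - Q) (k(z, Q) = 8 + (-18*z + (113 - Q)*Q) = 8 + (-18*z + Q*(113 - Q)) = 8 - 18*z + Q*(113 - Q))
-44719/(-17056) + 33945/k(38, -2*(-7) + 0) = -44719/(-17056) + 33945/(8 - (-2*(-7) + 0)² - 18*38 + 113*(-2*(-7) + 0)) = -44719*(-1/17056) + 33945/(8 - (14 + 0)² - 684 + 113*(14 + 0)) = 44719/17056 + 33945/(8 - 1*14² - 684 + 113*14) = 44719/17056 + 33945/(8 - 1*196 - 684 + 1582) = 44719/17056 + 33945/(8 - 196 - 684 + 1582) = 44719/17056 + 33945/710 = 44719/17056 + 33945*(1/710) = 44719/17056 + 6789/142 = 61071641/1210976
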